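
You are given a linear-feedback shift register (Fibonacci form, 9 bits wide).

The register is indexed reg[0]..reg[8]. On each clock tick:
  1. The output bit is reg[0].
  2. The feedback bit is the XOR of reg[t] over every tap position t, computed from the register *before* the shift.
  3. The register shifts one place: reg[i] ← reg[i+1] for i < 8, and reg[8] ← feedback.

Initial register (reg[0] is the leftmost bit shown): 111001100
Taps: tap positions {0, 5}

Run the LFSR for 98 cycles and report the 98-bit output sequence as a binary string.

11100110000100100010101110101111001001011100111000000111011101001111010100101000000101010101111101

k : reg_k → out_k, fb_k
0: 111001100 → 1, fb=0
1: 110011000 → 1, fb=0
2: 100110000 → 1, fb=1
3: 001100001 → 0, fb=0
4: 011000010 → 0, fb=0
5: 110000100 → 1, fb=1
6: 100001001 → 1, fb=0
7: 000010010 → 0, fb=0
8: 000100100 → 0, fb=0
9: 001001000 → 0, fb=1
10: 010010001 → 0, fb=0
11: 100100010 → 1, fb=1
12: 001000101 → 0, fb=0
13: 010001010 → 0, fb=1
14: 100010101 → 1, fb=1
15: 000101011 → 0, fb=1
16: 001010111 → 0, fb=0
17: 010101110 → 0, fb=1
18: 101011101 → 1, fb=0
19: 010111010 → 0, fb=1
20: 101110101 → 1, fb=1
21: 011101011 → 0, fb=1
22: 111010111 → 1, fb=1
23: 110101111 → 1, fb=0
24: 101011110 → 1, fb=0
25: 010111100 → 0, fb=1
26: 101111001 → 1, fb=0
27: 011110010 → 0, fb=0
28: 111100100 → 1, fb=1
29: 111001001 → 1, fb=0
30: 110010010 → 1, fb=1
31: 100100101 → 1, fb=1
32: 001001011 → 0, fb=1
33: 010010111 → 0, fb=0
34: 100101110 → 1, fb=0
35: 001011100 → 0, fb=1
36: 010111001 → 0, fb=1
37: 101110011 → 1, fb=1
38: 011100111 → 0, fb=0
39: 111001110 → 1, fb=0
40: 110011100 → 1, fb=0
41: 100111000 → 1, fb=0
42: 001110000 → 0, fb=0
43: 011100000 → 0, fb=0
44: 111000000 → 1, fb=1
45: 110000001 → 1, fb=1
46: 100000011 → 1, fb=1
47: 000000111 → 0, fb=0
48: 000001110 → 0, fb=1
49: 000011101 → 0, fb=1
50: 000111011 → 0, fb=1
51: 001110111 → 0, fb=0
52: 011101110 → 0, fb=1
53: 111011101 → 1, fb=0
54: 110111010 → 1, fb=0
55: 101110100 → 1, fb=1
56: 011101001 → 0, fb=1
57: 111010011 → 1, fb=1
58: 110100111 → 1, fb=1
59: 101001111 → 1, fb=0
60: 010011110 → 0, fb=1
61: 100111101 → 1, fb=0
62: 001111010 → 0, fb=1
63: 011110101 → 0, fb=0
64: 111101010 → 1, fb=0
65: 111010100 → 1, fb=1
66: 110101001 → 1, fb=0
67: 101010010 → 1, fb=1
68: 010100101 → 0, fb=0
69: 101001010 → 1, fb=0
70: 010010100 → 0, fb=0
71: 100101000 → 1, fb=0
72: 001010000 → 0, fb=0
73: 010100000 → 0, fb=0
74: 101000000 → 1, fb=1
75: 010000001 → 0, fb=0
76: 100000010 → 1, fb=1
77: 000000101 → 0, fb=0
78: 000001010 → 0, fb=1
79: 000010101 → 0, fb=0
80: 000101010 → 0, fb=1
81: 001010101 → 0, fb=0
82: 010101010 → 0, fb=1
83: 101010101 → 1, fb=1
84: 010101011 → 0, fb=1
85: 101010111 → 1, fb=1
86: 010101111 → 0, fb=1
87: 101011111 → 1, fb=0
88: 010111110 → 0, fb=1
89: 101111101 → 1, fb=0
90: 011111010 → 0, fb=1
91: 111110101 → 1, fb=1
92: 111101011 → 1, fb=0
93: 111010110 → 1, fb=1
94: 110101101 → 1, fb=0
95: 101011010 → 1, fb=0
96: 010110100 → 0, fb=0
97: 101101000 → 1, fb=0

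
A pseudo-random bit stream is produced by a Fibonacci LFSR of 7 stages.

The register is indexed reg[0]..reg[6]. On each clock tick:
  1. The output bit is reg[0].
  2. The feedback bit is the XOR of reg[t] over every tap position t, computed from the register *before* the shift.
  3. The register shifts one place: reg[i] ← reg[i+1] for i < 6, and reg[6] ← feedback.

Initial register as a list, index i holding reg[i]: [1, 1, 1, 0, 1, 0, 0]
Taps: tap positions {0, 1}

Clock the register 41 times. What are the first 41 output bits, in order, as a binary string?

11101000011100010010011011010110111101100

step | reg (before) | out | fb
   0 | 1110100 | 1 | 0
   1 | 1101000 | 1 | 0
   2 | 1010000 | 1 | 1
   3 | 0100001 | 0 | 1
   4 | 1000011 | 1 | 1
   5 | 0000111 | 0 | 0
   6 | 0001110 | 0 | 0
   7 | 0011100 | 0 | 0
   8 | 0111000 | 0 | 1
   9 | 1110001 | 1 | 0
  10 | 1100010 | 1 | 0
  11 | 1000100 | 1 | 1
  12 | 0001001 | 0 | 0
  13 | 0010010 | 0 | 0
  14 | 0100100 | 0 | 1
  15 | 1001001 | 1 | 1
  16 | 0010011 | 0 | 0
  17 | 0100110 | 0 | 1
  18 | 1001101 | 1 | 1
  19 | 0011011 | 0 | 0
  20 | 0110110 | 0 | 1
  21 | 1101101 | 1 | 0
  22 | 1011010 | 1 | 1
  23 | 0110101 | 0 | 1
  24 | 1101011 | 1 | 0
  25 | 1010110 | 1 | 1
  26 | 0101101 | 0 | 1
  27 | 1011011 | 1 | 1
  28 | 0110111 | 0 | 1
  29 | 1101111 | 1 | 0
  30 | 1011110 | 1 | 1
  31 | 0111101 | 0 | 1
  32 | 1111011 | 1 | 0
  33 | 1110110 | 1 | 0
  34 | 1101100 | 1 | 0
  35 | 1011000 | 1 | 1
  36 | 0110001 | 0 | 1
  37 | 1100011 | 1 | 0
  38 | 1000110 | 1 | 1
  39 | 0001101 | 0 | 0
  40 | 0011010 | 0 | 0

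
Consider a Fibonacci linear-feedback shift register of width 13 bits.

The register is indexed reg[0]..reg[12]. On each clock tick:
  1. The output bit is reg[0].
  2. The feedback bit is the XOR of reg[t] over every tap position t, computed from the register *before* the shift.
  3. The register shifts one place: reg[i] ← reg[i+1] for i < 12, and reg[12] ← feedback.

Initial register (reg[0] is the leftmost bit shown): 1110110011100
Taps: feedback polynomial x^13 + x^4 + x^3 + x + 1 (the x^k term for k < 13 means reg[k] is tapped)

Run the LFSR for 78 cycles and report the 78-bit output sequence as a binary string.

k : reg_k → out_k, fb_k
0: 1110110011100 → 1, fb=1
1: 1101100111001 → 1, fb=0
2: 1011001110010 → 1, fb=0
3: 0110011100100 → 0, fb=1
4: 1100111001001 → 1, fb=1
5: 1001110010011 → 1, fb=1
6: 0011100100111 → 0, fb=0
7: 0111001001110 → 0, fb=0
8: 1110010011100 → 1, fb=0
9: 1100100111000 → 1, fb=1
10: 1001001110001 → 1, fb=0
11: 0010011100010 → 0, fb=0
12: 0100111000100 → 0, fb=0
13: 1001110001000 → 1, fb=1
14: 0011100010001 → 0, fb=0
15: 0111000100010 → 0, fb=0
16: 1110001000100 → 1, fb=0
17: 1100010001000 → 1, fb=0
18: 1000100010000 → 1, fb=0
19: 0001000100000 → 0, fb=1
20: 0010001000001 → 0, fb=0
21: 0100010000010 → 0, fb=1
22: 1000100000101 → 1, fb=0
23: 0001000001010 → 0, fb=1
24: 0010000010101 → 0, fb=0
25: 0100000101010 → 0, fb=1
26: 1000001010101 → 1, fb=1
27: 0000010101011 → 0, fb=0
28: 0000101010110 → 0, fb=1
29: 0001010101101 → 0, fb=1
30: 0010101011011 → 0, fb=1
31: 0101010110111 → 0, fb=0
32: 1010101101110 → 1, fb=0
33: 0101011011100 → 0, fb=0
34: 1010110111000 → 1, fb=0
35: 0101101110000 → 0, fb=1
36: 1011011100001 → 1, fb=0
37: 0110111000010 → 0, fb=0
38: 1101110000100 → 1, fb=0
39: 1011100001000 → 1, fb=1
40: 0111000010001 → 0, fb=0
41: 1110000100010 → 1, fb=0
42: 1100001000100 → 1, fb=0
43: 1000010001000 → 1, fb=1
44: 0000100010001 → 0, fb=1
45: 0001000100011 → 0, fb=1
46: 0010001000111 → 0, fb=0
47: 0100010001110 → 0, fb=1
48: 1000100011101 → 1, fb=0
49: 0001000111010 → 0, fb=1
50: 0010001110101 → 0, fb=0
51: 0100011101010 → 0, fb=1
52: 1000111010101 → 1, fb=0
53: 0001110101010 → 0, fb=0
54: 0011101010100 → 0, fb=0
55: 0111010101000 → 0, fb=0
56: 1110101010000 → 1, fb=1
57: 1101010100001 → 1, fb=1
58: 1010101000011 → 1, fb=0
59: 0101010000110 → 0, fb=0
60: 1010100001100 → 1, fb=0
61: 0101000011000 → 0, fb=0
62: 1010000110000 → 1, fb=1
63: 0100001100001 → 0, fb=1
64: 1000011000011 → 1, fb=1
65: 0000110000111 → 0, fb=1
66: 0001100001111 → 0, fb=0
67: 0011000011110 → 0, fb=1
68: 0110000111101 → 0, fb=1
69: 1100001111011 → 1, fb=0
70: 1000011110110 → 1, fb=1
71: 0000111101101 → 0, fb=1
72: 0001111011011 → 0, fb=0
73: 0011110110110 → 0, fb=0
74: 0111101101100 → 0, fb=1
75: 1111011011001 → 1, fb=1
76: 1110110110011 → 1, fb=1
77: 1101101100111 → 1, fb=0

111011001110010011100010001000001010101101110000100010001110101010000110000111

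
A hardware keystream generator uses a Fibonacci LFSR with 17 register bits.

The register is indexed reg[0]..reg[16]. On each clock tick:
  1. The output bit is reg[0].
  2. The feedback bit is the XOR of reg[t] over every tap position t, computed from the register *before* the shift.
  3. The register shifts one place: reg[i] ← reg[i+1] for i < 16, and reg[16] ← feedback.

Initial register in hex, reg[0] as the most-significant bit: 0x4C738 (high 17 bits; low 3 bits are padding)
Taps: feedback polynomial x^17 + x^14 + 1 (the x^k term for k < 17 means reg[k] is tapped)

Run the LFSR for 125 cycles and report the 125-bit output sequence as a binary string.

01001100011100111101110110001000111100001101111110001001010001110010000010110101001101101000101111100111101100111000001110101

tick  register→output (feedback)
  0  01001100011100111→0 (1)
  1  10011000111001111→1 (0)
  2  00110001110011110→0 (1)
  3  01100011100111101→0 (1)
  4  11000111001111011→1 (1)
  5  10001110011110111→1 (0)
  6  00011100111101110→0 (1)
  7  00111001111011101→0 (1)
  8  01110011110111011→0 (0)
  9  11100111101110110→1 (0)
 10  11001111011101100→1 (0)
 11  10011110111011000→1 (1)
 12  00111101110110001→0 (0)
 13  01111011101100010→0 (0)
 14  11110111011000100→1 (0)
 15  11101110110001000→1 (1)
 16  11011101100010001→1 (1)
 17  10111011000100011→1 (1)
 18  01110110001000111→0 (1)
 19  11101100010001111→1 (0)
 20  11011000100011110→1 (0)
 21  10110001000111100→1 (0)
 22  01100010001111000→0 (0)
 23  11000100011110000→1 (1)
 24  10001000111100001→1 (1)
 25  00010001111000011→0 (0)
 26  00100011110000110→0 (1)
 27  01000111100001101→0 (1)
 28  10001111000011011→1 (1)
 29  00011110000110111→0 (1)
 30  00111100001101111→0 (1)
 31  01111000011011111→0 (1)
 32  11110000110111111→1 (0)
 33  11100001101111110→1 (0)
 34  11000011011111100→1 (0)
 35  10000110111111000→1 (1)
 36  00001101111110001→0 (0)
 37  00011011111100010→0 (0)
 38  00110111111000100→0 (1)
 39  01101111110001001→0 (0)
 40  11011111100010010→1 (1)
 41  10111111000100101→1 (0)
 42  01111110001001010→0 (0)
 43  11111100010010100→1 (0)
 44  11111000100101000→1 (1)
 45  11110001001010001→1 (1)
 46  11100010010100011→1 (1)
 47  11000100101000111→1 (0)
 48  10001001010001110→1 (0)
 49  00010010100011100→0 (1)
 50  00100101000111001→0 (0)
 51  01001010001110010→0 (0)
 52  10010100011100100→1 (0)
 53  00101000111001000→0 (0)
 54  01010001110010000→0 (0)
 55  10100011100100000→1 (1)
 56  01000111001000001→0 (0)
 57  10001110010000010→1 (1)
 58  00011100100000101→0 (1)
 59  00111001000001011→0 (0)
 60  01110010000010110→0 (1)
 61  11100100000101101→1 (0)
 62  11001000001011010→1 (1)
 63  10010000010110101→1 (0)
 64  00100000101101010→0 (0)
 65  01000001011010100→0 (1)
 66  10000010110101001→1 (1)
 67  00000101101010011→0 (0)
 68  00001011010100110→0 (1)
 69  00010110101001101→0 (1)
 70  00101101010011011→0 (0)
 71  01011010100110110→0 (1)
 72  10110101001101101→1 (0)
 73  01101010011011010→0 (0)
 74  11010100110110100→1 (0)
 75  10101001101101000→1 (1)
 76  01010011011010001→0 (0)
 77  10100110110100010→1 (1)
 78  01001101101000101→0 (1)
 79  10011011010001011→1 (1)
 80  00110110100010111→0 (1)
 81  01101101000101111→0 (1)
 82  11011010001011111→1 (0)
 83  10110100010111110→1 (0)
 84  01101000101111100→0 (1)
 85  11010001011111001→1 (1)
 86  10100010111110011→1 (1)
 87  01000101111100111→0 (1)
 88  10001011111001111→1 (0)
 89  00010111110011110→0 (1)
 90  00101111100111101→0 (1)
 91  01011111001111011→0 (0)
 92  10111110011110110→1 (0)
 93  01111100111101100→0 (1)
 94  11111001111011001→1 (1)
 95  11110011110110011→1 (1)
 96  11100111101100111→1 (0)
 97  11001111011001110→1 (0)
 98  10011110110011100→1 (0)
 99  00111101100111000→0 (0)
100  01111011001110000→0 (0)
101  11110110011100000→1 (1)
102  11101100111000001→1 (1)
103  11011001110000011→1 (1)
104  10110011100000111→1 (0)
105  01100111000001110→0 (1)
106  11001110000011101→1 (0)
107  10011100000111010→1 (1)
108  00111000001110101→0 (1)
109  01110000011101011→0 (0)
110  11100000111010110→1 (0)
111  11000001110101100→1 (0)
112  10000011101011000→1 (1)
113  00000111010110001→0 (0)
114  00001110101100010→0 (0)
115  00011101011000100→0 (1)
116  00111010110001001→0 (0)
117  01110101100010010→0 (0)
118  11101011000100100→1 (0)
119  11010110001001000→1 (1)
120  10101100010010001→1 (1)
121  01011000100100011→0 (0)
122  10110001001000110→1 (0)
123  01100010010001100→0 (1)
124  11000100100011001→1 (1)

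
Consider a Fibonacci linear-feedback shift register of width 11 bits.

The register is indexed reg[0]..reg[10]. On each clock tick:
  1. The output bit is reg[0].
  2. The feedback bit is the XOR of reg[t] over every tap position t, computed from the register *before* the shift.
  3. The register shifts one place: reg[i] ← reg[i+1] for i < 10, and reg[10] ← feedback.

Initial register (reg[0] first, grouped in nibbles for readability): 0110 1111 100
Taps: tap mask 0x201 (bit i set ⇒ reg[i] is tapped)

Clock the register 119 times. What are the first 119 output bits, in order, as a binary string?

step | reg (before) | out | fb
   0 | 01101111100 | 0 | 0
   1 | 11011111000 | 1 | 1
   2 | 10111110001 | 1 | 1
   3 | 01111100011 | 0 | 1
   4 | 11111000111 | 1 | 0
   5 | 11110001110 | 1 | 0
   6 | 11100011100 | 1 | 1
   7 | 11000111001 | 1 | 1
   8 | 10001110011 | 1 | 0
   9 | 00011100110 | 0 | 1
  10 | 00111001101 | 0 | 0
  11 | 01110011010 | 0 | 1
  12 | 11100110101 | 1 | 1
  13 | 11001101011 | 1 | 0
  14 | 10011010110 | 1 | 0
  15 | 00110101100 | 0 | 0
  16 | 01101011000 | 0 | 0
  17 | 11010110000 | 1 | 1
  18 | 10101100001 | 1 | 1
  19 | 01011000011 | 0 | 1
  20 | 10110000111 | 1 | 0
  21 | 01100001110 | 0 | 1
  22 | 11000011101 | 1 | 1
  23 | 10000111011 | 1 | 0
  24 | 00001110110 | 0 | 1
  25 | 00011101101 | 0 | 0
  26 | 00111011010 | 0 | 1
  27 | 01110110101 | 0 | 0
  28 | 11101101010 | 1 | 0
  29 | 11011010100 | 1 | 1
  30 | 10110101001 | 1 | 1
  31 | 01101010011 | 0 | 1
  32 | 11010100111 | 1 | 0
  33 | 10101001110 | 1 | 0
  34 | 01010011100 | 0 | 0
  35 | 10100111000 | 1 | 1
  36 | 01001110001 | 0 | 0
  37 | 10011100010 | 1 | 0
  38 | 00111000100 | 0 | 0
  39 | 01110001000 | 0 | 0
  40 | 11100010000 | 1 | 1
  41 | 11000100001 | 1 | 1
  42 | 10001000011 | 1 | 0
  43 | 00010000110 | 0 | 1
  44 | 00100001101 | 0 | 0
  45 | 01000011010 | 0 | 1
  46 | 10000110101 | 1 | 1
  47 | 00001101011 | 0 | 1
  48 | 00011010111 | 0 | 1
  49 | 00110101111 | 0 | 1
  50 | 01101011111 | 0 | 1
  51 | 11010111111 | 1 | 0
  52 | 10101111110 | 1 | 0
  53 | 01011111100 | 0 | 0
  54 | 10111111000 | 1 | 1
  55 | 01111110001 | 0 | 0
  56 | 11111100010 | 1 | 0
  57 | 11111000100 | 1 | 1
  58 | 11110001001 | 1 | 1
  59 | 11100010011 | 1 | 0
  60 | 11000100110 | 1 | 0
  61 | 10001001100 | 1 | 1
  62 | 00010011001 | 0 | 0
  63 | 00100110010 | 0 | 1
  64 | 01001100101 | 0 | 0
  65 | 10011001010 | 1 | 0
  66 | 00110010100 | 0 | 0
  67 | 01100101000 | 0 | 0
  68 | 11001010000 | 1 | 1
  69 | 10010100001 | 1 | 1
  70 | 00101000011 | 0 | 1
  71 | 01010000111 | 0 | 1
  72 | 10100001111 | 1 | 0
  73 | 01000011110 | 0 | 1
  74 | 10000111101 | 1 | 1
  75 | 00001111011 | 0 | 1
  76 | 00011110111 | 0 | 1
  77 | 00111101111 | 0 | 1
  78 | 01111011111 | 0 | 1
  79 | 11110111111 | 1 | 0
  80 | 11101111110 | 1 | 0
  81 | 11011111100 | 1 | 1
  82 | 10111111001 | 1 | 1
  83 | 01111110011 | 0 | 1
  84 | 11111100111 | 1 | 0
  85 | 11111001110 | 1 | 0
  86 | 11110011100 | 1 | 1
  87 | 11100111001 | 1 | 1
  88 | 11001110011 | 1 | 0
  89 | 10011100110 | 1 | 0
  90 | 00111001100 | 0 | 0
  91 | 01110011000 | 0 | 0
  92 | 11100110000 | 1 | 1
  93 | 11001100001 | 1 | 1
  94 | 10011000011 | 1 | 0
  95 | 00110000110 | 0 | 1
  96 | 01100001101 | 0 | 0
  97 | 11000011010 | 1 | 0
  98 | 10000110100 | 1 | 1
  99 | 00001101001 | 0 | 0
 100 | 00011010010 | 0 | 1
 101 | 00110100101 | 0 | 0
 102 | 01101001010 | 0 | 1
 103 | 11010010101 | 1 | 1
 104 | 10100101011 | 1 | 0
 105 | 01001010110 | 0 | 1
 106 | 10010101101 | 1 | 1
 107 | 00101011011 | 0 | 1
 108 | 01010110111 | 0 | 1
 109 | 10101101111 | 1 | 0
 110 | 01011011110 | 0 | 1
 111 | 10110111101 | 1 | 1
 112 | 01101111011 | 0 | 1
 113 | 11011110111 | 1 | 0
 114 | 10111101110 | 1 | 0
 115 | 01111011100 | 0 | 0
 116 | 11110111000 | 1 | 1
 117 | 11101110001 | 1 | 1
 118 | 11011100011 | 1 | 0

01101111100011100110101100001110110101001110001000011010111111000100110010100001111011111100111001100001101001010110111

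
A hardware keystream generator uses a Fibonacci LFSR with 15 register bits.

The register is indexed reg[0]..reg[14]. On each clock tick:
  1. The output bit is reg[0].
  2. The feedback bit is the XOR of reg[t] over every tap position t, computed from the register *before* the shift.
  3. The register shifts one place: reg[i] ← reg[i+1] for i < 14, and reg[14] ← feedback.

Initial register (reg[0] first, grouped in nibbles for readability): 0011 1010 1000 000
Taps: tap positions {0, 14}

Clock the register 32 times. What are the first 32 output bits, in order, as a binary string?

00111010100000000101100111111111

tick  register→output (feedback)
  0  001110101000000→0 (0)
  1  011101010000000→0 (0)
  2  111010100000000→1 (1)
  3  110101000000001→1 (0)
  4  101010000000010→1 (1)
  5  010100000000101→0 (1)
  6  101000000001011→1 (0)
  7  010000000010110→0 (0)
  8  100000000101100→1 (1)
  9  000000001011001→0 (1)
 10  000000010110011→0 (1)
 11  000000101100111→0 (1)
 12  000001011001111→0 (1)
 13  000010110011111→0 (1)
 14  000101100111111→0 (1)
 15  001011001111111→0 (1)
 16  010110011111111→0 (1)
 17  101100111111111→1 (0)
 18  011001111111110→0 (0)
 19  110011111111100→1 (1)
 20  100111111111001→1 (0)
 21  001111111110010→0 (0)
 22  011111111100100→0 (0)
 23  111111111001000→1 (1)
 24  111111110010001→1 (0)
 25  111111100100010→1 (1)
 26  111111001000101→1 (0)
 27  111110010001010→1 (1)
 28  111100100010101→1 (0)
 29  111001000101010→1 (1)
 30  110010001010101→1 (0)
 31  100100010101010→1 (1)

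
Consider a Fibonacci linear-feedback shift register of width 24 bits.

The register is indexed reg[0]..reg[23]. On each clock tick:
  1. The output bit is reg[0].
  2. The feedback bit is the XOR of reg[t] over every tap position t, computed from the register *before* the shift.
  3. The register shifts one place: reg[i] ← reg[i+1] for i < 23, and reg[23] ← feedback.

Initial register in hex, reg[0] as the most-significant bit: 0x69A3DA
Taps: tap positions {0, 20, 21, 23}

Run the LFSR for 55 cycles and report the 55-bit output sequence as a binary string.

0110100110100011110110101110110010101000011000001010001

tick  register→output (feedback)
  0  011010011010001111011010→0 (1)
  1  110100110100011110110101→1 (1)
  2  101001101000111101101011→1 (1)
  3  010011010001111011010111→0 (0)
  4  100110100011110110101110→1 (1)
  5  001101000111101101011101→0 (1)
  6  011010001111011010111011→0 (0)
  7  110100011110110101110110→1 (0)
  8  101000111101101011101100→1 (1)
  9  010001111011010111011001→0 (0)
 10  100011110110101110110010→1 (1)
 11  000111101101011101100101→0 (0)
 12  001111011010111011001010→0 (1)
 13  011110110101110110010101→0 (0)
 14  111101101011101100101010→1 (0)
 15  111011010111011001010100→1 (0)
 16  110110101110110010101000→1 (0)
 17  101101011101100101010000→1 (1)
 18  011010111011001010100001→0 (1)
 19  110101110110010101000011→1 (0)
 20  101011101100101010000110→1 (0)
 21  010111011001010100001100→0 (0)
 22  101110110010101000011000→1 (0)
 23  011101100101010000110000→0 (0)
 24  111011001010100001100000→1 (1)
 25  110110010101000011000001→1 (0)
 26  101100101010000110000010→1 (1)
 27  011001010100001100000101→0 (0)
 28  110010101000011000001010→1 (0)
 29  100101010000110000010100→1 (0)
 30  001010100001100000101000→0 (1)
 31  010101000011000001010001→0 (1)
 32  101010000110000010100011→1 (0)
 33  010100001100000101000110→0 (1)
 34  101000011000001010001101→1 (0)
 35  010000110000010100011010→0 (1)
 36  100001100000101000110101→1 (1)
 37  000011000001010001101011→0 (0)
 38  000110000010100011010110→0 (1)
 39  001100000101000110101101→0 (1)
 40  011000001010001101011011→0 (0)
 41  110000010100011010110110→1 (0)
 42  100000101000110101101100→1 (1)
 43  000001010001101011011001→0 (0)
 44  000010100011010110110010→0 (0)
 45  000101000110101101100100→0 (1)
 46  001010001101011011001001→0 (0)
 47  010100011010110110010010→0 (0)
 48  101000110101101100100100→1 (0)
 49  010001101011011001001000→0 (1)
 50  100011010110110010010001→1 (0)
 51  000110101101100100100010→0 (0)
 52  001101011011001001000100→0 (1)
 53  011010110110010010001001→0 (0)
 54  110101101100100100010010→1 (1)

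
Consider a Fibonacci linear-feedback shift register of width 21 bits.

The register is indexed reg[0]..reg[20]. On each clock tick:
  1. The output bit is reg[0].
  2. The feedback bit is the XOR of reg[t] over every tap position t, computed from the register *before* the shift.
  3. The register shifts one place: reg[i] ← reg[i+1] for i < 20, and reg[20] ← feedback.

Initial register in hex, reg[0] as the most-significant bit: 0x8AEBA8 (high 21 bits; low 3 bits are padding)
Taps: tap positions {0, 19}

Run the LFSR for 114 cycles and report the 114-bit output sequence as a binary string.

100010101110101110101111101110010001101110011011000010100100111100011111101111010011010110011011001000011101101001

step | reg (before) | out | fb
   0 | 100010101110101110101 | 1 | 1
   1 | 000101011101011101011 | 0 | 1
   2 | 001010111010111010111 | 0 | 1
   3 | 010101110101110101111 | 0 | 1
   4 | 101011101011101011111 | 1 | 0
   5 | 010111010111010111110 | 0 | 1
   6 | 101110101110101111101 | 1 | 1
   7 | 011101011101011111011 | 0 | 1
   8 | 111010111010111110111 | 1 | 0
   9 | 110101110101111101110 | 1 | 0
  10 | 101011101011111011100 | 1 | 1
  11 | 010111010111110111001 | 0 | 0
  12 | 101110101111101110010 | 1 | 0
  13 | 011101011111011100100 | 0 | 0
  14 | 111010111110111001000 | 1 | 1
  15 | 110101111101110010001 | 1 | 1
  16 | 101011111011100100011 | 1 | 0
  17 | 010111110111001000110 | 0 | 1
  18 | 101111101110010001101 | 1 | 1
  19 | 011111011100100011011 | 0 | 1
  20 | 111110111001000110111 | 1 | 0
  21 | 111101110010001101110 | 1 | 0
  22 | 111011100100011011100 | 1 | 1
  23 | 110111001000110111001 | 1 | 1
  24 | 101110010001101110011 | 1 | 0
  25 | 011100100011011100110 | 0 | 1
  26 | 111001000110111001101 | 1 | 1
  27 | 110010001101110011011 | 1 | 0
  28 | 100100011011100110110 | 1 | 0
  29 | 001000110111001101100 | 0 | 0
  30 | 010001101110011011000 | 0 | 0
  31 | 100011011100110110000 | 1 | 1
  32 | 000110111001101100001 | 0 | 0
  33 | 001101110011011000010 | 0 | 1
  34 | 011011100110110000101 | 0 | 0
  35 | 110111001101100001010 | 1 | 0
  36 | 101110011011000010100 | 1 | 1
  37 | 011100110110000101001 | 0 | 0
  38 | 111001101100001010010 | 1 | 0
  39 | 110011011000010100100 | 1 | 1
  40 | 100110110000101001001 | 1 | 1
  41 | 001101100001010010011 | 0 | 1
  42 | 011011000010100100111 | 0 | 1
  43 | 110110000101001001111 | 1 | 0
  44 | 101100001010010011110 | 1 | 0
  45 | 011000010100100111100 | 0 | 0
  46 | 110000101001001111000 | 1 | 1
  47 | 100001010010011110001 | 1 | 1
  48 | 000010100100111100011 | 0 | 1
  49 | 000101001001111000111 | 0 | 1
  50 | 001010010011110001111 | 0 | 1
  51 | 010100100111100011111 | 0 | 1
  52 | 101001001111000111111 | 1 | 0
  53 | 010010011110001111110 | 0 | 1
  54 | 100100111100011111101 | 1 | 1
  55 | 001001111000111111011 | 0 | 1
  56 | 010011110001111110111 | 0 | 1
  57 | 100111100011111101111 | 1 | 0
  58 | 001111000111111011110 | 0 | 1
  59 | 011110001111110111101 | 0 | 0
  60 | 111100011111101111010 | 1 | 0
  61 | 111000111111011110100 | 1 | 1
  62 | 110001111110111101001 | 1 | 1
  63 | 100011111101111010011 | 1 | 0
  64 | 000111111011110100110 | 0 | 1
  65 | 001111110111101001101 | 0 | 0
  66 | 011111101111010011010 | 0 | 1
  67 | 111111011110100110101 | 1 | 1
  68 | 111110111101001101011 | 1 | 0
  69 | 111101111010011010110 | 1 | 0
  70 | 111011110100110101100 | 1 | 1
  71 | 110111101001101011001 | 1 | 1
  72 | 101111010011010110011 | 1 | 0
  73 | 011110100110101100110 | 0 | 1
  74 | 111101001101011001101 | 1 | 1
  75 | 111010011010110011011 | 1 | 0
  76 | 110100110101100110110 | 1 | 0
  77 | 101001101011001101100 | 1 | 1
  78 | 010011010110011011001 | 0 | 0
  79 | 100110101100110110010 | 1 | 0
  80 | 001101011001101100100 | 0 | 0
  81 | 011010110011011001000 | 0 | 0
  82 | 110101100110110010000 | 1 | 1
  83 | 101011001101100100001 | 1 | 1
  84 | 010110011011001000011 | 0 | 1
  85 | 101100110110010000111 | 1 | 0
  86 | 011001101100100001110 | 0 | 1
  87 | 110011011001000011101 | 1 | 1
  88 | 100110110010000111011 | 1 | 0
  89 | 001101100100001110110 | 0 | 1
  90 | 011011001000011101101 | 0 | 0
  91 | 110110010000111011010 | 1 | 0
  92 | 101100100001110110100 | 1 | 1
  93 | 011001000011101101001 | 0 | 0
  94 | 110010000111011010010 | 1 | 0
  95 | 100100001110110100100 | 1 | 1
  96 | 001000011101101001001 | 0 | 0
  97 | 010000111011010010010 | 0 | 1
  98 | 100001110110100100101 | 1 | 1
  99 | 000011101101001001011 | 0 | 1
 100 | 000111011010010010111 | 0 | 1
 101 | 001110110100100101111 | 0 | 1
 102 | 011101101001001011111 | 0 | 1
 103 | 111011010010010111111 | 1 | 0
 104 | 110110100100101111110 | 1 | 0
 105 | 101101001001011111100 | 1 | 1
 106 | 011010010010111111001 | 0 | 0
 107 | 110100100101111110010 | 1 | 0
 108 | 101001001011111100100 | 1 | 1
 109 | 010010010111111001001 | 0 | 0
 110 | 100100101111110010010 | 1 | 0
 111 | 001001011111100100100 | 0 | 0
 112 | 010010111111001001000 | 0 | 0
 113 | 100101111110010010000 | 1 | 1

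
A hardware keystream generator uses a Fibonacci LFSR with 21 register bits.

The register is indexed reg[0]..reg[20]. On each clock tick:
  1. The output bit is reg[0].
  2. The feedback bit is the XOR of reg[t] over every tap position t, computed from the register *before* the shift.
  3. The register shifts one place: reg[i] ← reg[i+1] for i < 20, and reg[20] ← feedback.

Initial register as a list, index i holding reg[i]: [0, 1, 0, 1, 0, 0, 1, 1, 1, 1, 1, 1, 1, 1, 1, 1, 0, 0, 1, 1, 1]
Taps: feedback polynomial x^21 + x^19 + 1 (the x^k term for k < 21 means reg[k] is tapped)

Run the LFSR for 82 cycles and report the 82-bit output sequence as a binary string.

0101001111111111001111011110011001100001100011000011110000001111100000011000000001

tick  register→output (feedback)
  0  010100111111111100111→0 (1)
  1  101001111111111001111→1 (0)
  2  010011111111110011110→0 (1)
  3  100111111111100111101→1 (1)
  4  001111111111001111011→0 (1)
  5  011111111110011110111→0 (1)
  6  111111111100111101111→1 (0)
  7  111111111001111011110→1 (0)
  8  111111110011110111100→1 (1)
  9  111111100111101111001→1 (1)
 10  111111001111011110011→1 (0)
 11  111110011110111100110→1 (0)
 12  111100111101111001100→1 (1)
 13  111001111011110011001→1 (1)
 14  110011110111100110011→1 (0)
 15  100111101111001100110→1 (0)
 16  001111011110011001100→0 (0)
 17  011110111100110011000→0 (0)
 18  111101111001100110000→1 (1)
 19  111011110011001100001→1 (1)
 20  110111100110011000011→1 (0)
 21  101111001100110000110→1 (0)
 22  011110011001100001100→0 (0)
 23  111100110011000011000→1 (1)
 24  111001100110000110001→1 (1)
 25  110011001100001100011→1 (0)
 26  100110011000011000110→1 (0)
 27  001100110000110001100→0 (0)
 28  011001100001100011000→0 (0)
 29  110011000011000110000→1 (1)
 30  100110000110001100001→1 (1)
 31  001100001100011000011→0 (1)
 32  011000011000110000111→0 (1)
 33  110000110001100001111→1 (0)
 34  100001100011000011110→1 (0)
 35  000011000110000111100→0 (0)
 36  000110001100001111000→0 (0)
 37  001100011000011110000→0 (0)
 38  011000110000111100000→0 (0)
 39  110001100001111000000→1 (1)
 40  100011000011110000001→1 (1)
 41  000110000111100000011→0 (1)
 42  001100001111000000111→0 (1)
 43  011000011110000001111→0 (1)
 44  110000111100000011111→1 (0)
 45  100001111000000111110→1 (0)
 46  000011110000001111100→0 (0)
 47  000111100000011111000→0 (0)
 48  001111000000111110000→0 (0)
 49  011110000001111100000→0 (0)
 50  111100000011111000000→1 (1)
 51  111000000111110000001→1 (1)
 52  110000001111100000011→1 (0)
 53  100000011111000000110→1 (0)
 54  000000111110000001100→0 (0)
 55  000001111100000011000→0 (0)
 56  000011111000000110000→0 (0)
 57  000111110000001100000→0 (0)
 58  001111100000011000000→0 (0)
 59  011111000000110000000→0 (0)
 60  111110000001100000000→1 (1)
 61  111100000011000000001→1 (1)
 62  111000000110000000011→1 (0)
 63  110000001100000000110→1 (0)
 64  100000011000000001100→1 (1)
 65  000000110000000011001→0 (0)
 66  000001100000000110010→0 (1)
 67  000011000000001100101→0 (0)
 68  000110000000011001010→0 (1)
 69  001100000000110010101→0 (0)
 70  011000000001100101010→0 (1)
 71  110000000011001010101→1 (1)
 72  100000000110010101011→1 (0)
 73  000000001100101010110→0 (1)
 74  000000011001010101101→0 (0)
 75  000000110010101011010→0 (1)
 76  000001100101010110101→0 (0)
 77  000011001010101101010→0 (1)
 78  000110010101011010101→0 (0)
 79  001100101010110101010→0 (1)
 80  011001010101101010101→0 (0)
 81  110010101011010101010→1 (0)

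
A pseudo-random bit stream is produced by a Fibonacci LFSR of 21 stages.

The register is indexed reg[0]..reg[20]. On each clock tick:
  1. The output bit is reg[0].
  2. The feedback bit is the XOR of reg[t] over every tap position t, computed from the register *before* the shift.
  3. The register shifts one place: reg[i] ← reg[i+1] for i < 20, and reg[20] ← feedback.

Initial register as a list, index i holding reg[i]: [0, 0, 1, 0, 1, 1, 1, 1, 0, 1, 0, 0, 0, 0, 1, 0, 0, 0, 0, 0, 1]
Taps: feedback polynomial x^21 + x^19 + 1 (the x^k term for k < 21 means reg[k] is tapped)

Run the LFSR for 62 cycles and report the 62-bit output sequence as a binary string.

tick  register→output (feedback)
  0  001011110100001000001→0 (0)
  1  010111101000010000010→0 (1)
  2  101111010000100000101→1 (1)
  3  011110100001000001011→0 (1)
  4  111101000010000010111→1 (0)
  5  111010000100000101110→1 (0)
  6  110100001000001011100→1 (1)
  7  101000010000010111001→1 (1)
  8  010000100000101110011→0 (1)
  9  100001000001011100111→1 (0)
 10  000010000010111001110→0 (1)
 11  000100000101110011101→0 (0)
 12  001000001011100111010→0 (1)
 13  010000010111001110101→0 (0)
 14  100000101110011101010→1 (0)
 15  000001011100111010100→0 (0)
 16  000010111001110101000→0 (0)
 17  000101110011101010000→0 (0)
 18  001011100111010100000→0 (0)
 19  010111001110101000000→0 (0)
 20  101110011101010000000→1 (1)
 21  011100111010100000001→0 (0)
 22  111001110101000000010→1 (0)
 23  110011101010000000100→1 (1)
 24  100111010100000001001→1 (1)
 25  001110101000000010011→0 (1)
 26  011101010000000100111→0 (1)
 27  111010100000001001111→1 (0)
 28  110101000000010011110→1 (0)
 29  101010000000100111100→1 (1)
 30  010100000001001111001→0 (0)
 31  101000000010011110010→1 (0)
 32  010000000100111100100→0 (0)
 33  100000001001111001000→1 (1)
 34  000000010011110010001→0 (0)
 35  000000100111100100010→0 (1)
 36  000001001111001000101→0 (0)
 37  000010011110010001010→0 (1)
 38  000100111100100010101→0 (0)
 39  001001111001000101010→0 (1)
 40  010011110010001010101→0 (0)
 41  100111100100010101010→1 (0)
 42  001111001000101010100→0 (0)
 43  011110010001010101000→0 (0)
 44  111100100010101010000→1 (1)
 45  111001000101010100001→1 (1)
 46  110010001010101000011→1 (0)
 47  100100010101010000110→1 (0)
 48  001000101010100001100→0 (0)
 49  010001010101000011000→0 (0)
 50  100010101010000110000→1 (1)
 51  000101010100001100001→0 (0)
 52  001010101000011000010→0 (1)
 53  010101010000110000101→0 (0)
 54  101010100001100001010→1 (0)
 55  010101000011000010100→0 (0)
 56  101010000110000101000→1 (1)
 57  010100001100001010001→0 (0)
 58  101000011000010100010→1 (0)
 59  010000110000101000100→0 (0)
 60  100001100001010001000→1 (1)
 61  000011000010100010001→0 (0)

00101111010000100000101110011101010000000100111100100010101010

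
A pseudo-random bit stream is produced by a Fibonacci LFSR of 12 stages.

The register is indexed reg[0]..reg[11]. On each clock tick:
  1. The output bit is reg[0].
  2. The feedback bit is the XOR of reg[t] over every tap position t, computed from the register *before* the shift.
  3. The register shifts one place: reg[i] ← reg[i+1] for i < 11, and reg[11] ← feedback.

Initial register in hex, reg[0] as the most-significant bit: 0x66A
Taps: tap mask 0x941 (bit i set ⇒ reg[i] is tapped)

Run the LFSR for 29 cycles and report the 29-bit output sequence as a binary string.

tick  register→output (feedback)
  0  011001101010→0 (0)
  1  110011010100→1 (1)
  2  100110101001→1 (0)
  3  001101010010→0 (0)
  4  011010100100→0 (1)
  5  110101001001→1 (1)
  6  101010010011→1 (0)
  7  010100100110→0 (1)
  8  101001001101→1 (1)
  9  010010011011→0 (0)
 10  100100110110→1 (0)
 11  001001101100→0 (0)
 12  010011011000→0 (1)
 13  100110110001→1 (1)
 14  001101100011→0 (0)
 15  011011000110→0 (0)
 16  110110001100→1 (0)
 17  101100011000→1 (0)
 18  011000110000→0 (1)
 19  110001100001→1 (1)
 20  100011000011→1 (0)
 21  000110000110→0 (0)
 22  001100001100→0 (1)
 23  011000011001→0 (0)
 24  110000110010→1 (0)
 25  100001100100→1 (0)
 26  000011001000→0 (1)
 27  000110010001→0 (1)
 28  001100100011→0 (0)

01100110101001001101100011000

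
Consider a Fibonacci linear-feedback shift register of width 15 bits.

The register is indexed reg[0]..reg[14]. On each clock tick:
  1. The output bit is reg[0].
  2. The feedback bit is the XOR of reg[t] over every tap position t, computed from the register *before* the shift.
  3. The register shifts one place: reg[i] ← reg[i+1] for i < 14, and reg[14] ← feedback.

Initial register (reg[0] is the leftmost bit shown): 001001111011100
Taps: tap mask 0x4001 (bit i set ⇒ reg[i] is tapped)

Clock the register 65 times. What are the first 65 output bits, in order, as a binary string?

k : reg_k → out_k, fb_k
0: 001001111011100 → 0, fb=0
1: 010011110111000 → 0, fb=0
2: 100111101110000 → 1, fb=1
3: 001111011100001 → 0, fb=1
4: 011110111000011 → 0, fb=1
5: 111101110000111 → 1, fb=0
6: 111011100001110 → 1, fb=1
7: 110111000011101 → 1, fb=0
8: 101110000111010 → 1, fb=1
9: 011100001110101 → 0, fb=1
10: 111000011101011 → 1, fb=0
11: 110000111010110 → 1, fb=1
12: 100001110101101 → 1, fb=0
13: 000011101011010 → 0, fb=0
14: 000111010110100 → 0, fb=0
15: 001110101101000 → 0, fb=0
16: 011101011010000 → 0, fb=0
17: 111010110100000 → 1, fb=1
18: 110101101000001 → 1, fb=0
19: 101011010000010 → 1, fb=1
20: 010110100000101 → 0, fb=1
21: 101101000001011 → 1, fb=0
22: 011010000010110 → 0, fb=0
23: 110100000101100 → 1, fb=1
24: 101000001011001 → 1, fb=0
25: 010000010110010 → 0, fb=0
26: 100000101100100 → 1, fb=1
27: 000001011001001 → 0, fb=1
28: 000010110010011 → 0, fb=1
29: 000101100100111 → 0, fb=1
30: 001011001001111 → 0, fb=1
31: 010110010011111 → 0, fb=1
32: 101100100111111 → 1, fb=0
33: 011001001111110 → 0, fb=0
34: 110010011111100 → 1, fb=1
35: 100100111111001 → 1, fb=0
36: 001001111110010 → 0, fb=0
37: 010011111100100 → 0, fb=0
38: 100111111001000 → 1, fb=1
39: 001111110010001 → 0, fb=1
40: 011111100100011 → 0, fb=1
41: 111111001000111 → 1, fb=0
42: 111110010001110 → 1, fb=1
43: 111100100011101 → 1, fb=0
44: 111001000111010 → 1, fb=1
45: 110010001110101 → 1, fb=0
46: 100100011101010 → 1, fb=1
47: 001000111010101 → 0, fb=1
48: 010001110101011 → 0, fb=1
49: 100011101010111 → 1, fb=0
50: 000111010101110 → 0, fb=0
51: 001110101011100 → 0, fb=0
52: 011101010111000 → 0, fb=0
53: 111010101110000 → 1, fb=1
54: 110101011100001 → 1, fb=0
55: 101010111000010 → 1, fb=1
56: 010101110000101 → 0, fb=1
57: 101011100001011 → 1, fb=0
58: 010111000010110 → 0, fb=0
59: 101110000101100 → 1, fb=1
60: 011100001011001 → 0, fb=1
61: 111000010110011 → 1, fb=0
62: 110000101100110 → 1, fb=1
63: 100001011001101 → 1, fb=0
64: 000010110011010 → 0, fb=0

00100111101110000111010110100000101100100111111001000111010101110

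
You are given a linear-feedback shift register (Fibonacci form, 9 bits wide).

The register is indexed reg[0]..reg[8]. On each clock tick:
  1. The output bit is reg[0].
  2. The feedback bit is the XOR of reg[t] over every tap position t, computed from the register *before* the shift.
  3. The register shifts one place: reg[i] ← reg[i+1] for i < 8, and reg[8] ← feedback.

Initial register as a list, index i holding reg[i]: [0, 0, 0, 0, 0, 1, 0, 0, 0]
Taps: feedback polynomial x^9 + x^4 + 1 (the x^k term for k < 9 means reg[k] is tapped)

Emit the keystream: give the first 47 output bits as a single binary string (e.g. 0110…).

tick  register→output (feedback)
  0  000001000→0 (0)
  1  000010000→0 (1)
  2  000100001→0 (0)
  3  001000010→0 (0)
  4  010000100→0 (0)
  5  100001000→1 (1)
  6  000010001→0 (1)
  7  000100011→0 (0)
  8  001000110→0 (0)
  9  010001100→0 (0)
 10  100011000→1 (0)
 11  000110000→0 (1)
 12  001100001→0 (0)
 13  011000010→0 (0)
 14  110000100→1 (1)
 15  100001001→1 (1)
 16  000010011→0 (1)
 17  000100111→0 (0)
 18  001001110→0 (0)
 19  010011100→0 (1)
 20  100111001→1 (0)
 21  001110010→0 (1)
 22  011100101→0 (0)
 23  111001010→1 (1)
 24  110010101→1 (0)
 25  100101010→1 (1)
 26  001010101→0 (1)
 27  010101011→0 (0)
 28  101010110→1 (0)
 29  010101100→0 (0)
 30  101011000→1 (0)
 31  010110000→0 (1)
 32  101100001→1 (1)
 33  011000011→0 (0)
 34  110000110→1 (1)
 35  100001101→1 (1)
 36  000011011→0 (1)
 37  000110111→0 (1)
 38  001101111→0 (0)
 39  011011110→0 (1)
 40  110111101→1 (0)
 41  101111010→1 (0)
 42  011110100→0 (1)
 43  111101001→1 (1)
 44  111010011→1 (0)
 45  110100110→1 (1)
 46  101001101→1 (1)

00000100001000110000100111001010101100001101111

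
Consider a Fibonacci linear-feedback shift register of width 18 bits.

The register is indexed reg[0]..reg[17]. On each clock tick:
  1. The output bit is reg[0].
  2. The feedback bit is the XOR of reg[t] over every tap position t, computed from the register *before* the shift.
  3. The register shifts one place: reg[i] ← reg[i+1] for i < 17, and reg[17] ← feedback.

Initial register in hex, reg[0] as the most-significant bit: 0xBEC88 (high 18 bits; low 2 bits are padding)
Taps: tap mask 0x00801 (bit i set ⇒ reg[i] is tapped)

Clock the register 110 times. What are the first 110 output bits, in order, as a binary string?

10111110110010001011111011001111101100001101001001001000101001011101100110011010010000101110001101010110000101

k : reg_k → out_k, fb_k
0: 101111101100100010 → 1, fb=1
1: 011111011001000101 → 0, fb=1
2: 111110110010001011 → 1, fb=1
3: 111101100100010111 → 1, fb=1
4: 111011001000101111 → 1, fb=1
5: 110110010001011111 → 1, fb=0
6: 101100100010111110 → 1, fb=1
7: 011001000101111101 → 0, fb=1
8: 110010001011111011 → 1, fb=0
9: 100100010111110110 → 1, fb=0
10: 001000101111101100 → 0, fb=1
11: 010001011111011001 → 0, fb=1
12: 100010111110110011 → 1, fb=1
13: 000101111101100111 → 0, fb=1
14: 001011111011001111 → 0, fb=1
15: 010111110110011111 → 0, fb=0
16: 101111101100111110 → 1, fb=1
17: 011111011001111101 → 0, fb=1
18: 111110110011111011 → 1, fb=0
19: 111101100111110110 → 1, fb=0
20: 111011001111101100 → 1, fb=0
21: 110110011111011000 → 1, fb=0
22: 101100111110110000 → 1, fb=1
23: 011001111101100001 → 0, fb=1
24: 110011111011000011 → 1, fb=0
25: 100111110110000110 → 1, fb=1
26: 001111101100001101 → 0, fb=0
27: 011111011000011010 → 0, fb=0
28: 111110110000110100 → 1, fb=1
29: 111101100001101001 → 1, fb=0
30: 111011000011010010 → 1, fb=0
31: 110110000110100100 → 1, fb=1
32: 101100001101001001 → 1, fb=0
33: 011000011010010010 → 0, fb=0
34: 110000110100100100 → 1, fb=1
35: 100001101001001001 → 1, fb=0
36: 000011010010010010 → 0, fb=0
37: 000110100100100100 → 0, fb=0
38: 001101001001001000 → 0, fb=1
39: 011010010010010001 → 0, fb=0
40: 110100100100100010 → 1, fb=1
41: 101001001001000101 → 1, fb=0
42: 010010010010001010 → 0, fb=0
43: 100100100100010100 → 1, fb=1
44: 001001001000101001 → 0, fb=0
45: 010010010001010010 → 0, fb=1
46: 100100100010100101 → 1, fb=1
47: 001001000101001011 → 0, fb=1
48: 010010001010010111 → 0, fb=0
49: 100100010100101110 → 1, fb=1
50: 001000101001011101 → 0, fb=1
51: 010001010010111011 → 0, fb=0
52: 100010100101110110 → 1, fb=0
53: 000101001011101100 → 0, fb=1
54: 001010010111011001 → 0, fb=1
55: 010100101110110011 → 0, fb=0
56: 101001011101100110 → 1, fb=0
57: 010010111011001100 → 0, fb=1
58: 100101110110011001 → 1, fb=1
59: 001011101100110011 → 0, fb=0
60: 010111011001100110 → 0, fb=1
61: 101110110011001101 → 1, fb=0
62: 011101100110011010 → 0, fb=0
63: 111011001100110100 → 1, fb=1
64: 110110011001101001 → 1, fb=0
65: 101100110011010010 → 1, fb=0
66: 011001100110100100 → 0, fb=0
67: 110011001101001000 → 1, fb=0
68: 100110011010010000 → 1, fb=1
69: 001100110100100001 → 0, fb=0
70: 011001101001000010 → 0, fb=1
71: 110011010010000101 → 1, fb=1
72: 100110100100001011 → 1, fb=1
73: 001101001000010111 → 0, fb=0
74: 011010010000101110 → 0, fb=0
75: 110100100001011100 → 1, fb=0
76: 101001000010111000 → 1, fb=1
77: 010010000101110001 → 0, fb=1
78: 100100001011100011 → 1, fb=0
79: 001000010111000110 → 0, fb=1
80: 010000101110001101 → 0, fb=0
81: 100001011100011010 → 1, fb=1
82: 000010111000110101 → 0, fb=0
83: 000101110001101010 → 0, fb=1
84: 001011100011010101 → 0, fb=1
85: 010111000110101011 → 0, fb=0
86: 101110001101010110 → 1, fb=0
87: 011100011010101100 → 0, fb=0
88: 111000110101011000 → 1, fb=0
89: 110001101010110000 → 1, fb=1
90: 100011010101100001 → 1, fb=0
91: 000110101011000010 → 0, fb=1
92: 001101010110000101 → 0, fb=0
93: 011010101100001010 → 0, fb=0
94: 110101011000010100 → 1, fb=1
95: 101010110000101001 → 1, fb=1
96: 010101100001010011 → 0, fb=1
97: 101011000010100111 → 1, fb=1
98: 010110000101001111 → 0, fb=1
99: 101100001010011111 → 1, fb=1
100: 011000010100111111 → 0, fb=0
101: 110000101001111110 → 1, fb=0
102: 100001010011111100 → 1, fb=0
103: 000010100111111000 → 0, fb=1
104: 000101001111110001 → 0, fb=1
105: 001010011111100011 → 0, fb=1
106: 010100111111000111 → 0, fb=1
107: 101001111110001111 → 1, fb=1
108: 010011111100011111 → 0, fb=0
109: 100111111000111110 → 1, fb=1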